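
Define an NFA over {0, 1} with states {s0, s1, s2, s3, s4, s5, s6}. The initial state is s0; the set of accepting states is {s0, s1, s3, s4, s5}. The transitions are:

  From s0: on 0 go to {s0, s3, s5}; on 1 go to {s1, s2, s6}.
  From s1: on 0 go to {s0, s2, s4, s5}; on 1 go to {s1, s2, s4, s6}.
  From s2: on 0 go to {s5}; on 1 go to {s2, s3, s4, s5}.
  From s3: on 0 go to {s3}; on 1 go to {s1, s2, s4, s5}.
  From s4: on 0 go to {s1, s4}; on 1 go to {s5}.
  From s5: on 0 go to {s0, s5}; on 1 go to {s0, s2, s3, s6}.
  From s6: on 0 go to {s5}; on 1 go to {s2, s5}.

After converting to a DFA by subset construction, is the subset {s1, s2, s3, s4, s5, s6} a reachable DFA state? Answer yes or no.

Start state of the DFA: {s0}.
{s0} --0--> {s0, s3, s5}  [new]
{s0} --1--> {s1, s2, s6}  [new]
{s0, s3, s5} --0--> {s0, s3, s5}  [seen]
{s0, s3, s5} --1--> {s0, s1, s2, s3, s4, s5, s6}  [new]
{s1, s2, s6} --0--> {s0, s2, s4, s5}  [new]
{s1, s2, s6} --1--> {s1, s2, s3, s4, s5, s6}  [new]
{s0, s1, s2, s3, s4, s5, s6} --0--> {s0, s1, s2, s3, s4, s5}  [new]
{s0, s1, s2, s3, s4, s5, s6} --1--> {s0, s1, s2, s3, s4, s5, s6}  [seen]
{s0, s2, s4, s5} --0--> {s0, s1, s3, s4, s5}  [new]
{s0, s2, s4, s5} --1--> {s0, s1, s2, s3, s4, s5, s6}  [seen]
{s1, s2, s3, s4, s5, s6} --0--> {s0, s1, s2, s3, s4, s5}  [seen]
{s1, s2, s3, s4, s5, s6} --1--> {s0, s1, s2, s3, s4, s5, s6}  [seen]
{s0, s1, s2, s3, s4, s5} --0--> {s0, s1, s2, s3, s4, s5}  [seen]
{s0, s1, s2, s3, s4, s5} --1--> {s0, s1, s2, s3, s4, s5, s6}  [seen]
{s0, s1, s3, s4, s5} --0--> {s0, s1, s2, s3, s4, s5}  [seen]
{s0, s1, s3, s4, s5} --1--> {s0, s1, s2, s3, s4, s5, s6}  [seen]
Reachable DFA states: {s0}, {s0, s3, s5}, {s1, s2, s6}, {s0, s1, s2, s3, s4, s5, s6}, {s0, s2, s4, s5}, {s1, s2, s3, s4, s5, s6}, {s0, s1, s2, s3, s4, s5}, {s0, s1, s3, s4, s5}.
{s1, s2, s3, s4, s5, s6} is among them.

yes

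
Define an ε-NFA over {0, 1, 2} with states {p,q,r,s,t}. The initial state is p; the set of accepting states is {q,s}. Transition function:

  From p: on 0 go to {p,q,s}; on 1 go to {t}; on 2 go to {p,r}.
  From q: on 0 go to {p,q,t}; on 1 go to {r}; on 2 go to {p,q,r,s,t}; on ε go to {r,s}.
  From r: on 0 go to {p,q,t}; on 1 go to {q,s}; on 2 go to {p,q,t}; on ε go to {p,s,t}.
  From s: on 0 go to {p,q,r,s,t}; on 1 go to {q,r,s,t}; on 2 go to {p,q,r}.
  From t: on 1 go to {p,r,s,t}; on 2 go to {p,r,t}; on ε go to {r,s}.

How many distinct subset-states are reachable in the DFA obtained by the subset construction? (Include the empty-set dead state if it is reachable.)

Start state of the DFA: {p} (ε-closure of the NFA start).
{p} --0--> {p,q,r,s,t}  [new]
{p} --1--> {p,r,s,t}  [new]
{p} --2--> {p,r,s,t}  [seen]
{p,q,r,s,t} --0--> {p,q,r,s,t}  [seen]
{p,q,r,s,t} --1--> {p,q,r,s,t}  [seen]
{p,q,r,s,t} --2--> {p,q,r,s,t}  [seen]
{p,r,s,t} --0--> {p,q,r,s,t}  [seen]
{p,r,s,t} --1--> {p,q,r,s,t}  [seen]
{p,r,s,t} --2--> {p,q,r,s,t}  [seen]
Reachable DFA states: {p}, {p,q,r,s,t}, {p,r,s,t}.

3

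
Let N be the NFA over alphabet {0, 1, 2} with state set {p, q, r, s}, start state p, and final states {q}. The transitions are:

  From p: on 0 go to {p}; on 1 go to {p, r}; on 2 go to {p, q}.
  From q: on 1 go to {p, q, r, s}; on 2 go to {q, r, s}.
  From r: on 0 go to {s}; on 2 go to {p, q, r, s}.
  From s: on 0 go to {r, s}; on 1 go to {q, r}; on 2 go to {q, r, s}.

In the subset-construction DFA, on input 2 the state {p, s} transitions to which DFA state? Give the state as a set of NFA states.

{p, q, r, s}

δ(p,2) = {p, q}; δ(s,2) = {q, r, s}.
Union: {p, q, r, s}.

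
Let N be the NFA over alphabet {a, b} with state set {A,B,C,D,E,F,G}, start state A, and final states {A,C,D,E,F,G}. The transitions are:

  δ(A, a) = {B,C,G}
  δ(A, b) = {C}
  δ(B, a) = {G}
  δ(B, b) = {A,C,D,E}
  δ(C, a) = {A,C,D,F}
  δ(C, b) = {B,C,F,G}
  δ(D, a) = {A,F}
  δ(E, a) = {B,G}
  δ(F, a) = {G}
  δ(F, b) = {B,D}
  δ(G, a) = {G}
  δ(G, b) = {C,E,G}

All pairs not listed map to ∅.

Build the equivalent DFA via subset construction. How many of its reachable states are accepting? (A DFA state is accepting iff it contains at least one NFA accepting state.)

Start state of the DFA: {A}.
{A} --a--> {B,C,G}  [new]
{A} --b--> {C}  [new]
{B,C,G} --a--> {A,C,D,F,G}  [new]
{B,C,G} --b--> {A,B,C,D,E,F,G}  [new]
{C} --a--> {A,C,D,F}  [new]
{C} --b--> {B,C,F,G}  [new]
{A,C,D,F,G} --a--> {A,B,C,D,F,G}  [new]
{A,C,D,F,G} --b--> {B,C,D,E,F,G}  [new]
{A,B,C,D,E,F,G} --a--> {A,B,C,D,F,G}  [seen]
{A,B,C,D,E,F,G} --b--> {A,B,C,D,E,F,G}  [seen]
{A,C,D,F} --a--> {A,B,C,D,F,G}  [seen]
{A,C,D,F} --b--> {B,C,D,F,G}  [new]
{B,C,F,G} --a--> {A,C,D,F,G}  [seen]
{B,C,F,G} --b--> {A,B,C,D,E,F,G}  [seen]
{A,B,C,D,F,G} --a--> {A,B,C,D,F,G}  [seen]
{A,B,C,D,F,G} --b--> {A,B,C,D,E,F,G}  [seen]
{B,C,D,E,F,G} --a--> {A,B,C,D,F,G}  [seen]
{B,C,D,E,F,G} --b--> {A,B,C,D,E,F,G}  [seen]
{B,C,D,F,G} --a--> {A,C,D,F,G}  [seen]
{B,C,D,F,G} --b--> {A,B,C,D,E,F,G}  [seen]
Reachable DFA states: {A}, {B,C,G}, {C}, {A,C,D,F,G}, {A,B,C,D,E,F,G}, {A,C,D,F}, {B,C,F,G}, {A,B,C,D,F,G}, {B,C,D,E,F,G}, {B,C,D,F,G}.
Accepting DFA states (contain an NFA accepting state): {A}, {B,C,G}, {C}, {A,C,D,F,G}, {A,B,C,D,E,F,G}, {A,C,D,F}, {B,C,F,G}, {A,B,C,D,F,G}, {B,C,D,E,F,G}, {B,C,D,F,G}.

10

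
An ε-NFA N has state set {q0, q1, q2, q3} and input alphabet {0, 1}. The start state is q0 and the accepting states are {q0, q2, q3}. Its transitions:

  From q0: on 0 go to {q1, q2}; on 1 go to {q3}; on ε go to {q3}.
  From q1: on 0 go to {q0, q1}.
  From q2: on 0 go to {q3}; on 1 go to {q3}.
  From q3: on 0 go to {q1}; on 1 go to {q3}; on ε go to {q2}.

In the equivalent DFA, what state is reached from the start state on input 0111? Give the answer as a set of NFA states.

Start: {q0, q2, q3}.
δ(q0,0) = {q1, q2}; δ(q2,0) = {q3}; δ(q3,0) = {q1}.
Union: {q1, q2, q3}.
After 0: {q1, q2, q3}.
δ(q1,1) = ∅; δ(q2,1) = {q3}; δ(q3,1) = {q3}.
Union: {q3}.
ε-closure gives {q2, q3}.
After 1: {q2, q3}.
δ(q2,1) = {q3}; δ(q3,1) = {q3}.
Union: {q3}.
ε-closure gives {q2, q3}.
After 1: {q2, q3}.
δ(q2,1) = {q3}; δ(q3,1) = {q3}.
Union: {q3}.
ε-closure gives {q2, q3}.
After 1: {q2, q3}.

{q2, q3}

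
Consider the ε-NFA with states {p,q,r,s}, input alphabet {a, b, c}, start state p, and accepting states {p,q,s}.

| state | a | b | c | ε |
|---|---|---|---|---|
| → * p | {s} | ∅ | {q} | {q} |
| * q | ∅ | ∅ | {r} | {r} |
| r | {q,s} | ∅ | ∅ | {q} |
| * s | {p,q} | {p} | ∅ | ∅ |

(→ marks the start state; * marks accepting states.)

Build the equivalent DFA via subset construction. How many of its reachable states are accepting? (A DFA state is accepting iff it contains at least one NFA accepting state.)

Start state of the DFA: {p,q,r} (ε-closure of the NFA start).
{p,q,r} --a--> {q,r,s}  [new]
{p,q,r} --b--> ∅  [new]
{p,q,r} --c--> {q,r}  [new]
{q,r,s} --a--> {p,q,r,s}  [new]
{q,r,s} --b--> {p,q,r}  [seen]
{q,r,s} --c--> {q,r}  [seen]
∅ --a--> ∅  [seen]
∅ --b--> ∅  [seen]
∅ --c--> ∅  [seen]
{q,r} --a--> {q,r,s}  [seen]
{q,r} --b--> ∅  [seen]
{q,r} --c--> {q,r}  [seen]
{p,q,r,s} --a--> {p,q,r,s}  [seen]
{p,q,r,s} --b--> {p,q,r}  [seen]
{p,q,r,s} --c--> {q,r}  [seen]
Reachable DFA states: {p,q,r}, {q,r,s}, ∅, {q,r}, {p,q,r,s}.
Accepting DFA states (contain an NFA accepting state): {p,q,r}, {q,r,s}, {q,r}, {p,q,r,s}.

4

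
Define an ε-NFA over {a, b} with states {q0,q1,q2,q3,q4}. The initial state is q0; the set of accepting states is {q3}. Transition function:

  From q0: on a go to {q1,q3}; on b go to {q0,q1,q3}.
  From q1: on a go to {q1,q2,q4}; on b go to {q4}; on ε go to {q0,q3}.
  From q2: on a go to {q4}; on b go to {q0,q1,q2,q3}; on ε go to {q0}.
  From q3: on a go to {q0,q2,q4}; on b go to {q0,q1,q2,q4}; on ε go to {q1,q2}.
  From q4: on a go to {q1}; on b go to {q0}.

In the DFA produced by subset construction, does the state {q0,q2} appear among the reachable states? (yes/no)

no

Start state of the DFA: {q0} (ε-closure of the NFA start).
{q0} --a--> {q0,q1,q2,q3}  [new]
{q0} --b--> {q0,q1,q2,q3}  [seen]
{q0,q1,q2,q3} --a--> {q0,q1,q2,q3,q4}  [new]
{q0,q1,q2,q3} --b--> {q0,q1,q2,q3,q4}  [seen]
{q0,q1,q2,q3,q4} --a--> {q0,q1,q2,q3,q4}  [seen]
{q0,q1,q2,q3,q4} --b--> {q0,q1,q2,q3,q4}  [seen]
Reachable DFA states: {q0}, {q0,q1,q2,q3}, {q0,q1,q2,q3,q4}.
{q0,q2} is not among them.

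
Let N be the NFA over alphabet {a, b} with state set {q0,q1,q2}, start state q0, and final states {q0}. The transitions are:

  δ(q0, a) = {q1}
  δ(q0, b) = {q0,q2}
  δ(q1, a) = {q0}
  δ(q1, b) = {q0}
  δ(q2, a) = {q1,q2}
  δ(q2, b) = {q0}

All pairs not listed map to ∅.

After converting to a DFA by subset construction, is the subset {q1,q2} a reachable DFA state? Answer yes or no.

Start state of the DFA: {q0}.
{q0} --a--> {q1}  [new]
{q0} --b--> {q0,q2}  [new]
{q1} --a--> {q0}  [seen]
{q1} --b--> {q0}  [seen]
{q0,q2} --a--> {q1,q2}  [new]
{q0,q2} --b--> {q0,q2}  [seen]
{q1,q2} --a--> {q0,q1,q2}  [new]
{q1,q2} --b--> {q0}  [seen]
{q0,q1,q2} --a--> {q0,q1,q2}  [seen]
{q0,q1,q2} --b--> {q0,q2}  [seen]
Reachable DFA states: {q0}, {q1}, {q0,q2}, {q1,q2}, {q0,q1,q2}.
{q1,q2} is among them.

yes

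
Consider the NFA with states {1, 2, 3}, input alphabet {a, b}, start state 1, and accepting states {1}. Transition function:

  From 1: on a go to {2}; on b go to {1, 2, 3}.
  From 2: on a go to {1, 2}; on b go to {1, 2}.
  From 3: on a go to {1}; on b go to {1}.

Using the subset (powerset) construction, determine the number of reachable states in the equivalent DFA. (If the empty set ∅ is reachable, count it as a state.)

4

Start state of the DFA: {1}.
{1} --a--> {2}  [new]
{1} --b--> {1, 2, 3}  [new]
{2} --a--> {1, 2}  [new]
{2} --b--> {1, 2}  [seen]
{1, 2, 3} --a--> {1, 2}  [seen]
{1, 2, 3} --b--> {1, 2, 3}  [seen]
{1, 2} --a--> {1, 2}  [seen]
{1, 2} --b--> {1, 2, 3}  [seen]
Reachable DFA states: {1}, {2}, {1, 2, 3}, {1, 2}.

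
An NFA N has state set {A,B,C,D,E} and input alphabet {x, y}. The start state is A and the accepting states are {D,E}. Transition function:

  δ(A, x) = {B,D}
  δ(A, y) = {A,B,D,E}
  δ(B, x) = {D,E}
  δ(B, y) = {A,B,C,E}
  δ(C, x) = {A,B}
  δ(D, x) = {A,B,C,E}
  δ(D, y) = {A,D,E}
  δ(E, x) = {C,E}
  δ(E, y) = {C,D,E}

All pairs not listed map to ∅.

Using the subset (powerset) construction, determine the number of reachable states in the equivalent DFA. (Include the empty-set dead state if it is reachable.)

Start state of the DFA: {A}.
{A} --x--> {B,D}  [new]
{A} --y--> {A,B,D,E}  [new]
{B,D} --x--> {A,B,C,D,E}  [new]
{B,D} --y--> {A,B,C,D,E}  [seen]
{A,B,D,E} --x--> {A,B,C,D,E}  [seen]
{A,B,D,E} --y--> {A,B,C,D,E}  [seen]
{A,B,C,D,E} --x--> {A,B,C,D,E}  [seen]
{A,B,C,D,E} --y--> {A,B,C,D,E}  [seen]
Reachable DFA states: {A}, {B,D}, {A,B,D,E}, {A,B,C,D,E}.

4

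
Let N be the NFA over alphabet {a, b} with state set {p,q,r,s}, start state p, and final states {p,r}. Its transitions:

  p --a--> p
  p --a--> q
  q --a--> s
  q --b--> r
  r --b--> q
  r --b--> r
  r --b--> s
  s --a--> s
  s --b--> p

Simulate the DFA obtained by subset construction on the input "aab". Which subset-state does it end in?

Start: {p}.
δ(p,a) = {p,q}.
Union: {p,q}.
After a: {p,q}.
δ(p,a) = {p,q}; δ(q,a) = {s}.
Union: {p,q,s}.
After a: {p,q,s}.
δ(p,b) = ∅; δ(q,b) = {r}; δ(s,b) = {p}.
Union: {p,r}.
After b: {p,r}.

{p,r}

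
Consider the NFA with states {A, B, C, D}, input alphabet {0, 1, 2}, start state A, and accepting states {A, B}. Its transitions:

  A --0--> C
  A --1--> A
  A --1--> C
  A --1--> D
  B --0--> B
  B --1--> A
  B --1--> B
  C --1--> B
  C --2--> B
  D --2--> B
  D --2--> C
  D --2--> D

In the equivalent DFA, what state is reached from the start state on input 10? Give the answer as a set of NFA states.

{C}

Start: {A}.
δ(A,1) = {A, C, D}.
Union: {A, C, D}.
After 1: {A, C, D}.
δ(A,0) = {C}; δ(C,0) = ∅; δ(D,0) = ∅.
Union: {C}.
After 0: {C}.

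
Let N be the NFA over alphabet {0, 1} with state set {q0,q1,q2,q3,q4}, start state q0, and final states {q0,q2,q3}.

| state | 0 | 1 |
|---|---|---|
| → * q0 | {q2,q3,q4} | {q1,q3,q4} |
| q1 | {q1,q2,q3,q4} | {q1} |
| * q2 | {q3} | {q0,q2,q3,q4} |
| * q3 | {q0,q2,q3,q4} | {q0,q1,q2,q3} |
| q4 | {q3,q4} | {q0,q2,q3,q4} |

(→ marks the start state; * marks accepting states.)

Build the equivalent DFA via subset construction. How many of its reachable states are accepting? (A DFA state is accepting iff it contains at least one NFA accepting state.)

Start state of the DFA: {q0}.
{q0} --0--> {q2,q3,q4}  [new]
{q0} --1--> {q1,q3,q4}  [new]
{q2,q3,q4} --0--> {q0,q2,q3,q4}  [new]
{q2,q3,q4} --1--> {q0,q1,q2,q3,q4}  [new]
{q1,q3,q4} --0--> {q0,q1,q2,q3,q4}  [seen]
{q1,q3,q4} --1--> {q0,q1,q2,q3,q4}  [seen]
{q0,q2,q3,q4} --0--> {q0,q2,q3,q4}  [seen]
{q0,q2,q3,q4} --1--> {q0,q1,q2,q3,q4}  [seen]
{q0,q1,q2,q3,q4} --0--> {q0,q1,q2,q3,q4}  [seen]
{q0,q1,q2,q3,q4} --1--> {q0,q1,q2,q3,q4}  [seen]
Reachable DFA states: {q0}, {q2,q3,q4}, {q1,q3,q4}, {q0,q2,q3,q4}, {q0,q1,q2,q3,q4}.
Accepting DFA states (contain an NFA accepting state): {q0}, {q2,q3,q4}, {q1,q3,q4}, {q0,q2,q3,q4}, {q0,q1,q2,q3,q4}.

5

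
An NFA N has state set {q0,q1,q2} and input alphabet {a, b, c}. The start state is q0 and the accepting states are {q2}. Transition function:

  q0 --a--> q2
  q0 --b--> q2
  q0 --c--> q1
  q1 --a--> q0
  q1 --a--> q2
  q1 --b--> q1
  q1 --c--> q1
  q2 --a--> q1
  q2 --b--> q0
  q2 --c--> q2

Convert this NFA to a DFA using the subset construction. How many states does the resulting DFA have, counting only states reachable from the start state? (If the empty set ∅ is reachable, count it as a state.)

7

Start state of the DFA: {q0}.
{q0} --a--> {q2}  [new]
{q0} --b--> {q2}  [seen]
{q0} --c--> {q1}  [new]
{q2} --a--> {q1}  [seen]
{q2} --b--> {q0}  [seen]
{q2} --c--> {q2}  [seen]
{q1} --a--> {q0,q2}  [new]
{q1} --b--> {q1}  [seen]
{q1} --c--> {q1}  [seen]
{q0,q2} --a--> {q1,q2}  [new]
{q0,q2} --b--> {q0,q2}  [seen]
{q0,q2} --c--> {q1,q2}  [seen]
{q1,q2} --a--> {q0,q1,q2}  [new]
{q1,q2} --b--> {q0,q1}  [new]
{q1,q2} --c--> {q1,q2}  [seen]
{q0,q1,q2} --a--> {q0,q1,q2}  [seen]
{q0,q1,q2} --b--> {q0,q1,q2}  [seen]
{q0,q1,q2} --c--> {q1,q2}  [seen]
{q0,q1} --a--> {q0,q2}  [seen]
{q0,q1} --b--> {q1,q2}  [seen]
{q0,q1} --c--> {q1}  [seen]
Reachable DFA states: {q0}, {q2}, {q1}, {q0,q2}, {q1,q2}, {q0,q1,q2}, {q0,q1}.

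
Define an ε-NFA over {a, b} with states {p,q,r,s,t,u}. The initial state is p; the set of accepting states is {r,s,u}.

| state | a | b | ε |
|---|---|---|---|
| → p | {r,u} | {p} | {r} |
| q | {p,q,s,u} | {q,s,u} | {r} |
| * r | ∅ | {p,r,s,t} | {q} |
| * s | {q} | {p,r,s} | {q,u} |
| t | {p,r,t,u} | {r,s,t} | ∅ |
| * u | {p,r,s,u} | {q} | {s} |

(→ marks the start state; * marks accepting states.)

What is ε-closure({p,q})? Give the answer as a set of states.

Begin with {p,q}.
p →ε {r}; add r.
ε-closure = {p,q,r}.

{p,q,r}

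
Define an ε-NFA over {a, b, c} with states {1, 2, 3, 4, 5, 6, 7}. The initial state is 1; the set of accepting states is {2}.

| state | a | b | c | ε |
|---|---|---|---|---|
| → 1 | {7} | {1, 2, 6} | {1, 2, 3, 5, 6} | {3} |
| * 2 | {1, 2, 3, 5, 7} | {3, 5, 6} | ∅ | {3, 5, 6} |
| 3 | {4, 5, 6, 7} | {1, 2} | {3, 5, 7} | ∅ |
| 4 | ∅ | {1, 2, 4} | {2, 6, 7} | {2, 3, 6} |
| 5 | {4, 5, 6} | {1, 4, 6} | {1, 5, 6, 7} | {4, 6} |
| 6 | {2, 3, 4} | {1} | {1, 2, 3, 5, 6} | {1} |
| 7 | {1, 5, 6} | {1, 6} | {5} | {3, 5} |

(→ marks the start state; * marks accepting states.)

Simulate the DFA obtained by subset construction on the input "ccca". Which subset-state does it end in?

{1, 2, 3, 4, 5, 6, 7}

Start: {1, 3}.
δ(1,c) = {1, 2, 3, 5, 6}; δ(3,c) = {3, 5, 7}.
Union: {1, 2, 3, 5, 6, 7}.
ε-closure gives {1, 2, 3, 4, 5, 6, 7}.
After c: {1, 2, 3, 4, 5, 6, 7}.
δ(1,c) = {1, 2, 3, 5, 6}; δ(2,c) = ∅; δ(3,c) = {3, 5, 7}; δ(4,c) = {2, 6, 7}; δ(5,c) = {1, 5, 6, 7}; δ(6,c) = {1, 2, 3, 5, 6}; δ(7,c) = {5}.
Union: {1, 2, 3, 5, 6, 7}.
ε-closure gives {1, 2, 3, 4, 5, 6, 7}.
After c: {1, 2, 3, 4, 5, 6, 7}.
δ(1,c) = {1, 2, 3, 5, 6}; δ(2,c) = ∅; δ(3,c) = {3, 5, 7}; δ(4,c) = {2, 6, 7}; δ(5,c) = {1, 5, 6, 7}; δ(6,c) = {1, 2, 3, 5, 6}; δ(7,c) = {5}.
Union: {1, 2, 3, 5, 6, 7}.
ε-closure gives {1, 2, 3, 4, 5, 6, 7}.
After c: {1, 2, 3, 4, 5, 6, 7}.
δ(1,a) = {7}; δ(2,a) = {1, 2, 3, 5, 7}; δ(3,a) = {4, 5, 6, 7}; δ(4,a) = ∅; δ(5,a) = {4, 5, 6}; δ(6,a) = {2, 3, 4}; δ(7,a) = {1, 5, 6}.
Union: {1, 2, 3, 4, 5, 6, 7}.
After a: {1, 2, 3, 4, 5, 6, 7}.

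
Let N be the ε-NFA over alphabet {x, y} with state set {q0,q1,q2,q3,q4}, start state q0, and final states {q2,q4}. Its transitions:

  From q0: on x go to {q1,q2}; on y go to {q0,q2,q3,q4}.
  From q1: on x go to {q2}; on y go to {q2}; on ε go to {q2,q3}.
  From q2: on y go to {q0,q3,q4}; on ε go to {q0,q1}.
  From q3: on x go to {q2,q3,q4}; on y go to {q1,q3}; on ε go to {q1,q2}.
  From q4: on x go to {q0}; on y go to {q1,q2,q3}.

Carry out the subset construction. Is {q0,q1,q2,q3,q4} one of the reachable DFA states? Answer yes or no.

Start state of the DFA: {q0} (ε-closure of the NFA start).
{q0} --x--> {q0,q1,q2,q3}  [new]
{q0} --y--> {q0,q1,q2,q3,q4}  [new]
{q0,q1,q2,q3} --x--> {q0,q1,q2,q3,q4}  [seen]
{q0,q1,q2,q3} --y--> {q0,q1,q2,q3,q4}  [seen]
{q0,q1,q2,q3,q4} --x--> {q0,q1,q2,q3,q4}  [seen]
{q0,q1,q2,q3,q4} --y--> {q0,q1,q2,q3,q4}  [seen]
Reachable DFA states: {q0}, {q0,q1,q2,q3}, {q0,q1,q2,q3,q4}.
{q0,q1,q2,q3,q4} is among them.

yes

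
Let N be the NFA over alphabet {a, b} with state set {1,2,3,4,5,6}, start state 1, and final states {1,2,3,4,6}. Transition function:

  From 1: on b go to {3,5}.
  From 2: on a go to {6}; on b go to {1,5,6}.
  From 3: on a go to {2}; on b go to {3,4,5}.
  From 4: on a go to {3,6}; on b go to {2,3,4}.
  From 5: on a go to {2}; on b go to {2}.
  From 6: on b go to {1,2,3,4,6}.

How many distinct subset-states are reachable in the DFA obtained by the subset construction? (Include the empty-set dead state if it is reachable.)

11

Start state of the DFA: {1}.
{1} --a--> ∅  [new]
{1} --b--> {3,5}  [new]
∅ --a--> ∅  [seen]
∅ --b--> ∅  [seen]
{3,5} --a--> {2}  [new]
{3,5} --b--> {2,3,4,5}  [new]
{2} --a--> {6}  [new]
{2} --b--> {1,5,6}  [new]
{2,3,4,5} --a--> {2,3,6}  [new]
{2,3,4,5} --b--> {1,2,3,4,5,6}  [new]
{6} --a--> ∅  [seen]
{6} --b--> {1,2,3,4,6}  [new]
{1,5,6} --a--> {2}  [seen]
{1,5,6} --b--> {1,2,3,4,5,6}  [seen]
{2,3,6} --a--> {2,6}  [new]
{2,3,6} --b--> {1,2,3,4,5,6}  [seen]
{1,2,3,4,5,6} --a--> {2,3,6}  [seen]
{1,2,3,4,5,6} --b--> {1,2,3,4,5,6}  [seen]
{1,2,3,4,6} --a--> {2,3,6}  [seen]
{1,2,3,4,6} --b--> {1,2,3,4,5,6}  [seen]
{2,6} --a--> {6}  [seen]
{2,6} --b--> {1,2,3,4,5,6}  [seen]
Reachable DFA states: {1}, ∅, {3,5}, {2}, {2,3,4,5}, {6}, {1,5,6}, {2,3,6}, {1,2,3,4,5,6}, {1,2,3,4,6}, {2,6}.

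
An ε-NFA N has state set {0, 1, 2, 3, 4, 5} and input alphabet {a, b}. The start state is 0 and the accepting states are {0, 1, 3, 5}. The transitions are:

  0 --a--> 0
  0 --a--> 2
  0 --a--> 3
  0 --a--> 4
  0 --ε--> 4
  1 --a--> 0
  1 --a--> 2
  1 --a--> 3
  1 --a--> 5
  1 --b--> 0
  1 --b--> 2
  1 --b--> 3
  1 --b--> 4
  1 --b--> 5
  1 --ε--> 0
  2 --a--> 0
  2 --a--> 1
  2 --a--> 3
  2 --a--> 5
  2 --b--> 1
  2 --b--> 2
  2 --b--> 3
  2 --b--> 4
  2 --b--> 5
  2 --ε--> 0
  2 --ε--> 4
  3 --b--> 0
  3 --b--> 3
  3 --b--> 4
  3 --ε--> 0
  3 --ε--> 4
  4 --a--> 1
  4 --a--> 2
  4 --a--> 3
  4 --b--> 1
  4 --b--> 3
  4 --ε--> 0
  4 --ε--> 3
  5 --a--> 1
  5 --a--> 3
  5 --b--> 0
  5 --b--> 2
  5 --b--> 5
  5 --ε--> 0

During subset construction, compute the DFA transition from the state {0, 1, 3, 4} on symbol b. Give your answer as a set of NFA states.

δ(0,b) = ∅; δ(1,b) = {0, 2, 3, 4, 5}; δ(3,b) = {0, 3, 4}; δ(4,b) = {1, 3}.
Union: {0, 1, 2, 3, 4, 5}.

{0, 1, 2, 3, 4, 5}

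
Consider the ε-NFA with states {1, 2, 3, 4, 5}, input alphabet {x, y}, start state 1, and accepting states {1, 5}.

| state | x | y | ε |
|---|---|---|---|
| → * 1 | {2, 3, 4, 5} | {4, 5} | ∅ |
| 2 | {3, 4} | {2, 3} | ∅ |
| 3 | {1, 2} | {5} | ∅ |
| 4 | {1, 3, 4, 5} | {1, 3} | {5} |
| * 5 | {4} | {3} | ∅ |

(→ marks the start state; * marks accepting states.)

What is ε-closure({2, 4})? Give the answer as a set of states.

{2, 4, 5}

Begin with {2, 4}.
4 →ε {5}; add 5.
ε-closure = {2, 4, 5}.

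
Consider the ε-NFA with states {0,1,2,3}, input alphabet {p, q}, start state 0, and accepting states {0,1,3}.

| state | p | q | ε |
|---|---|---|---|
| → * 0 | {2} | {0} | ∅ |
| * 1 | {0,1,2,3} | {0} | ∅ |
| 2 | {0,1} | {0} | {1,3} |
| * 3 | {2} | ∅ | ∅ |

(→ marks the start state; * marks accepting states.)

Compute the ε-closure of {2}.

{1,2,3}

Begin with {2}.
2 →ε {1,3}; add 1, 3.
ε-closure = {1,2,3}.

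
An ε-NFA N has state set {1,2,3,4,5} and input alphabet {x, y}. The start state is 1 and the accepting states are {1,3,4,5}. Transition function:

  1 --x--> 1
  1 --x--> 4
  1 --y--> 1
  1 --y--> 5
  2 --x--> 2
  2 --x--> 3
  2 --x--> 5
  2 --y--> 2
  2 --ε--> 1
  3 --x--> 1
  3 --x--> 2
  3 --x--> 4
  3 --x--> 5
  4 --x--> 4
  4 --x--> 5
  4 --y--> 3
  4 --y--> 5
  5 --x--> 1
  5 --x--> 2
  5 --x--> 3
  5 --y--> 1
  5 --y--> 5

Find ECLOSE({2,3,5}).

{1,2,3,5}

Begin with {2,3,5}.
2 →ε {1}; add 1.
ε-closure = {1,2,3,5}.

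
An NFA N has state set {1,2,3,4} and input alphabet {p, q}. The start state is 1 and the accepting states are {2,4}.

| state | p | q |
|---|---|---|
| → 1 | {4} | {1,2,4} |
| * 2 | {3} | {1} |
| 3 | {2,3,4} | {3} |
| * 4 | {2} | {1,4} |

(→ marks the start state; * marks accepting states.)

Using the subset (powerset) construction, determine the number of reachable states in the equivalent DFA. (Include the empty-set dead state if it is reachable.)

12

Start state of the DFA: {1}.
{1} --p--> {4}  [new]
{1} --q--> {1,2,4}  [new]
{4} --p--> {2}  [new]
{4} --q--> {1,4}  [new]
{1,2,4} --p--> {2,3,4}  [new]
{1,2,4} --q--> {1,2,4}  [seen]
{2} --p--> {3}  [new]
{2} --q--> {1}  [seen]
{1,4} --p--> {2,4}  [new]
{1,4} --q--> {1,2,4}  [seen]
{2,3,4} --p--> {2,3,4}  [seen]
{2,3,4} --q--> {1,3,4}  [new]
{3} --p--> {2,3,4}  [seen]
{3} --q--> {3}  [seen]
{2,4} --p--> {2,3}  [new]
{2,4} --q--> {1,4}  [seen]
{1,3,4} --p--> {2,3,4}  [seen]
{1,3,4} --q--> {1,2,3,4}  [new]
{2,3} --p--> {2,3,4}  [seen]
{2,3} --q--> {1,3}  [new]
{1,2,3,4} --p--> {2,3,4}  [seen]
{1,2,3,4} --q--> {1,2,3,4}  [seen]
{1,3} --p--> {2,3,4}  [seen]
{1,3} --q--> {1,2,3,4}  [seen]
Reachable DFA states: {1}, {4}, {1,2,4}, {2}, {1,4}, {2,3,4}, {3}, {2,4}, {1,3,4}, {2,3}, {1,2,3,4}, {1,3}.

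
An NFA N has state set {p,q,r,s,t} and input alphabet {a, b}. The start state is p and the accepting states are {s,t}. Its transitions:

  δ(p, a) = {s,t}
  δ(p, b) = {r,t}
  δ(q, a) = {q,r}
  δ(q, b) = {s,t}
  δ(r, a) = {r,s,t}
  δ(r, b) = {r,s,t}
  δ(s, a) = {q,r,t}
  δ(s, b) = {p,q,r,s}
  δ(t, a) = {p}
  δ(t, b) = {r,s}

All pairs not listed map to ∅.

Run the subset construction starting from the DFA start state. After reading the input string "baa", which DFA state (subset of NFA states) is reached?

{p,q,r,s,t}

Start: {p}.
δ(p,b) = {r,t}.
Union: {r,t}.
After b: {r,t}.
δ(r,a) = {r,s,t}; δ(t,a) = {p}.
Union: {p,r,s,t}.
After a: {p,r,s,t}.
δ(p,a) = {s,t}; δ(r,a) = {r,s,t}; δ(s,a) = {q,r,t}; δ(t,a) = {p}.
Union: {p,q,r,s,t}.
After a: {p,q,r,s,t}.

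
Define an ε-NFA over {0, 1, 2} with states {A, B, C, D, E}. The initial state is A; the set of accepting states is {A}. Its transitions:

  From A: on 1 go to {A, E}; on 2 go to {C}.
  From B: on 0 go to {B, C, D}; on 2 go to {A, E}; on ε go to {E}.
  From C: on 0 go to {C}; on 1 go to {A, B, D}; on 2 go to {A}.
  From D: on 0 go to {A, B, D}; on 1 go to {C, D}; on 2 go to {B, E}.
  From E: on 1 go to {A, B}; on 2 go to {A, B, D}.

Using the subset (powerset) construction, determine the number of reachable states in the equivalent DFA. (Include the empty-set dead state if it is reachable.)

Start state of the DFA: {A} (ε-closure of the NFA start).
{A} --0--> ∅  [new]
{A} --1--> {A, E}  [new]
{A} --2--> {C}  [new]
∅ --0--> ∅  [seen]
∅ --1--> ∅  [seen]
∅ --2--> ∅  [seen]
{A, E} --0--> ∅  [seen]
{A, E} --1--> {A, B, E}  [new]
{A, E} --2--> {A, B, C, D, E}  [new]
{C} --0--> {C}  [seen]
{C} --1--> {A, B, D, E}  [new]
{C} --2--> {A}  [seen]
{A, B, E} --0--> {B, C, D, E}  [new]
{A, B, E} --1--> {A, B, E}  [seen]
{A, B, E} --2--> {A, B, C, D, E}  [seen]
{A, B, C, D, E} --0--> {A, B, C, D, E}  [seen]
{A, B, C, D, E} --1--> {A, B, C, D, E}  [seen]
{A, B, C, D, E} --2--> {A, B, C, D, E}  [seen]
{A, B, D, E} --0--> {A, B, C, D, E}  [seen]
{A, B, D, E} --1--> {A, B, C, D, E}  [seen]
{A, B, D, E} --2--> {A, B, C, D, E}  [seen]
{B, C, D, E} --0--> {A, B, C, D, E}  [seen]
{B, C, D, E} --1--> {A, B, C, D, E}  [seen]
{B, C, D, E} --2--> {A, B, D, E}  [seen]
Reachable DFA states: {A}, ∅, {A, E}, {C}, {A, B, E}, {A, B, C, D, E}, {A, B, D, E}, {B, C, D, E}.

8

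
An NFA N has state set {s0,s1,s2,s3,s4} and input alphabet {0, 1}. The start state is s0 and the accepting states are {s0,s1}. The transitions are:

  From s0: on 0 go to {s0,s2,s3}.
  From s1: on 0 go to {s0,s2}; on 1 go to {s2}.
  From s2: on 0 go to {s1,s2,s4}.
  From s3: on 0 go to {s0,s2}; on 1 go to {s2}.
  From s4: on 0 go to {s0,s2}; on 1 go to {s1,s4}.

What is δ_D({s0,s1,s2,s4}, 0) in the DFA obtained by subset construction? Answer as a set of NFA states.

{s0,s1,s2,s3,s4}

δ(s0,0) = {s0,s2,s3}; δ(s1,0) = {s0,s2}; δ(s2,0) = {s1,s2,s4}; δ(s4,0) = {s0,s2}.
Union: {s0,s1,s2,s3,s4}.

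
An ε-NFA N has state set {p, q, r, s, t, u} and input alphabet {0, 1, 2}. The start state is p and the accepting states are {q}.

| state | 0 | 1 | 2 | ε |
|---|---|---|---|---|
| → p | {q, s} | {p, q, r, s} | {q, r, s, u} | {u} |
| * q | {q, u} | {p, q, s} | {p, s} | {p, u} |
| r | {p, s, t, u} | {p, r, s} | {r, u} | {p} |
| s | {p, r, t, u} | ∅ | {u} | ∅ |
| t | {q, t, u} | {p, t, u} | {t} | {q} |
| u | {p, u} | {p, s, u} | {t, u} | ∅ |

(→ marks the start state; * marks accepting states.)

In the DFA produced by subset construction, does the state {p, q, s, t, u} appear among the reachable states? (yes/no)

no

Start state of the DFA: {p, u} (ε-closure of the NFA start).
{p, u} --0--> {p, q, s, u}  [new]
{p, u} --1--> {p, q, r, s, u}  [new]
{p, u} --2--> {p, q, r, s, t, u}  [new]
{p, q, s, u} --0--> {p, q, r, s, t, u}  [seen]
{p, q, s, u} --1--> {p, q, r, s, u}  [seen]
{p, q, s, u} --2--> {p, q, r, s, t, u}  [seen]
{p, q, r, s, u} --0--> {p, q, r, s, t, u}  [seen]
{p, q, r, s, u} --1--> {p, q, r, s, u}  [seen]
{p, q, r, s, u} --2--> {p, q, r, s, t, u}  [seen]
{p, q, r, s, t, u} --0--> {p, q, r, s, t, u}  [seen]
{p, q, r, s, t, u} --1--> {p, q, r, s, t, u}  [seen]
{p, q, r, s, t, u} --2--> {p, q, r, s, t, u}  [seen]
Reachable DFA states: {p, u}, {p, q, s, u}, {p, q, r, s, u}, {p, q, r, s, t, u}.
{p, q, s, t, u} is not among them.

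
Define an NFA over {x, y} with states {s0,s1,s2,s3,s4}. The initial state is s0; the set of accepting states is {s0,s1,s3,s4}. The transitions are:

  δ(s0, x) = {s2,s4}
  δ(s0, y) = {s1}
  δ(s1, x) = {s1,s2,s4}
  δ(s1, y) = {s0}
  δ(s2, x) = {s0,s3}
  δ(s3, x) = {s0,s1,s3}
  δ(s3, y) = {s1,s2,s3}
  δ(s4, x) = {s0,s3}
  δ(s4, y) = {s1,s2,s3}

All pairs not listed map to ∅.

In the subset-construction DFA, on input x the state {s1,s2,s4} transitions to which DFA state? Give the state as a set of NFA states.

δ(s1,x) = {s1,s2,s4}; δ(s2,x) = {s0,s3}; δ(s4,x) = {s0,s3}.
Union: {s0,s1,s2,s3,s4}.

{s0,s1,s2,s3,s4}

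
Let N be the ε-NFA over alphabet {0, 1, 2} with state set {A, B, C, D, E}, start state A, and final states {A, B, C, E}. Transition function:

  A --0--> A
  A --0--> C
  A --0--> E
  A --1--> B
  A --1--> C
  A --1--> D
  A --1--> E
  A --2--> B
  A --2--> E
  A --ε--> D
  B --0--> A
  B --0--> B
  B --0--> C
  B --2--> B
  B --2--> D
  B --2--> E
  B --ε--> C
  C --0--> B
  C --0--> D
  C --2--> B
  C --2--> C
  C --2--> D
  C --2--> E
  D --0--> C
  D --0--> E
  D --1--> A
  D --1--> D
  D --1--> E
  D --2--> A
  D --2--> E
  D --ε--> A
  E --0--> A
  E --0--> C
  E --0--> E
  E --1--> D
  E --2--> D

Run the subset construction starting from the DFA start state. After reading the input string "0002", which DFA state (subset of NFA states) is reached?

{A, B, C, D, E}

Start: {A, D}.
δ(A,0) = {A, C, E}; δ(D,0) = {C, E}.
Union: {A, C, E}.
ε-closure gives {A, C, D, E}.
After 0: {A, C, D, E}.
δ(A,0) = {A, C, E}; δ(C,0) = {B, D}; δ(D,0) = {C, E}; δ(E,0) = {A, C, E}.
Union: {A, B, C, D, E}.
After 0: {A, B, C, D, E}.
δ(A,0) = {A, C, E}; δ(B,0) = {A, B, C}; δ(C,0) = {B, D}; δ(D,0) = {C, E}; δ(E,0) = {A, C, E}.
Union: {A, B, C, D, E}.
After 0: {A, B, C, D, E}.
δ(A,2) = {B, E}; δ(B,2) = {B, D, E}; δ(C,2) = {B, C, D, E}; δ(D,2) = {A, E}; δ(E,2) = {D}.
Union: {A, B, C, D, E}.
After 2: {A, B, C, D, E}.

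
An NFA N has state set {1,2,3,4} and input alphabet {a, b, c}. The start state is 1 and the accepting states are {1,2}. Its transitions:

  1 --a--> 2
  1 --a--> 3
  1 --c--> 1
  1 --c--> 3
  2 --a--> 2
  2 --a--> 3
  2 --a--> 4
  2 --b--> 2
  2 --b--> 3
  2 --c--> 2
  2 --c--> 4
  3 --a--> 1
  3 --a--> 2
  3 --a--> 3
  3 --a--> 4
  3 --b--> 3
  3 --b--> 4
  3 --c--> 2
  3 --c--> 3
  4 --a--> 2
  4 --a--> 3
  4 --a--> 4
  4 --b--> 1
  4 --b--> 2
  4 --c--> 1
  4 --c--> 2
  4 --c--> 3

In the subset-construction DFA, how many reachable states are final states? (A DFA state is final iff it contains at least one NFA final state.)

6

Start state of the DFA: {1}.
{1} --a--> {2,3}  [new]
{1} --b--> ∅  [new]
{1} --c--> {1,3}  [new]
{2,3} --a--> {1,2,3,4}  [new]
{2,3} --b--> {2,3,4}  [new]
{2,3} --c--> {2,3,4}  [seen]
∅ --a--> ∅  [seen]
∅ --b--> ∅  [seen]
∅ --c--> ∅  [seen]
{1,3} --a--> {1,2,3,4}  [seen]
{1,3} --b--> {3,4}  [new]
{1,3} --c--> {1,2,3}  [new]
{1,2,3,4} --a--> {1,2,3,4}  [seen]
{1,2,3,4} --b--> {1,2,3,4}  [seen]
{1,2,3,4} --c--> {1,2,3,4}  [seen]
{2,3,4} --a--> {1,2,3,4}  [seen]
{2,3,4} --b--> {1,2,3,4}  [seen]
{2,3,4} --c--> {1,2,3,4}  [seen]
{3,4} --a--> {1,2,3,4}  [seen]
{3,4} --b--> {1,2,3,4}  [seen]
{3,4} --c--> {1,2,3}  [seen]
{1,2,3} --a--> {1,2,3,4}  [seen]
{1,2,3} --b--> {2,3,4}  [seen]
{1,2,3} --c--> {1,2,3,4}  [seen]
Reachable DFA states: {1}, {2,3}, ∅, {1,3}, {1,2,3,4}, {2,3,4}, {3,4}, {1,2,3}.
Accepting DFA states (contain an NFA accepting state): {1}, {2,3}, {1,3}, {1,2,3,4}, {2,3,4}, {1,2,3}.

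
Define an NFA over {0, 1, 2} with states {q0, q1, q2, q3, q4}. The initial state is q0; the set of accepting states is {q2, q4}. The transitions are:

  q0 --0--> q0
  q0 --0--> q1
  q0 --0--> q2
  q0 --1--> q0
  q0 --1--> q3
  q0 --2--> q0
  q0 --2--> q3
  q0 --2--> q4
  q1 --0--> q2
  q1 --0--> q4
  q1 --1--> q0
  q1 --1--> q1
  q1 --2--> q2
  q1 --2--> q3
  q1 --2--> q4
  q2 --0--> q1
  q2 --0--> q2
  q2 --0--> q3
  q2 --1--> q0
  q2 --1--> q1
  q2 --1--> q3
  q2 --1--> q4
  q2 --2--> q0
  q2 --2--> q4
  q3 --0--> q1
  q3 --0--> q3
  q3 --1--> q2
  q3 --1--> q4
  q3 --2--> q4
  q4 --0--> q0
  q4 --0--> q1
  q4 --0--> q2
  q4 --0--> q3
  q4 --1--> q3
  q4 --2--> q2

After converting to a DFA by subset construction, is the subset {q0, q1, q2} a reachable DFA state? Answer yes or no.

Start state of the DFA: {q0}.
{q0} --0--> {q0, q1, q2}  [new]
{q0} --1--> {q0, q3}  [new]
{q0} --2--> {q0, q3, q4}  [new]
{q0, q1, q2} --0--> {q0, q1, q2, q3, q4}  [new]
{q0, q1, q2} --1--> {q0, q1, q3, q4}  [new]
{q0, q1, q2} --2--> {q0, q2, q3, q4}  [new]
{q0, q3} --0--> {q0, q1, q2, q3}  [new]
{q0, q3} --1--> {q0, q2, q3, q4}  [seen]
{q0, q3} --2--> {q0, q3, q4}  [seen]
{q0, q3, q4} --0--> {q0, q1, q2, q3}  [seen]
{q0, q3, q4} --1--> {q0, q2, q3, q4}  [seen]
{q0, q3, q4} --2--> {q0, q2, q3, q4}  [seen]
{q0, q1, q2, q3, q4} --0--> {q0, q1, q2, q3, q4}  [seen]
{q0, q1, q2, q3, q4} --1--> {q0, q1, q2, q3, q4}  [seen]
{q0, q1, q2, q3, q4} --2--> {q0, q2, q3, q4}  [seen]
{q0, q1, q3, q4} --0--> {q0, q1, q2, q3, q4}  [seen]
{q0, q1, q3, q4} --1--> {q0, q1, q2, q3, q4}  [seen]
{q0, q1, q3, q4} --2--> {q0, q2, q3, q4}  [seen]
{q0, q2, q3, q4} --0--> {q0, q1, q2, q3}  [seen]
{q0, q2, q3, q4} --1--> {q0, q1, q2, q3, q4}  [seen]
{q0, q2, q3, q4} --2--> {q0, q2, q3, q4}  [seen]
{q0, q1, q2, q3} --0--> {q0, q1, q2, q3, q4}  [seen]
{q0, q1, q2, q3} --1--> {q0, q1, q2, q3, q4}  [seen]
{q0, q1, q2, q3} --2--> {q0, q2, q3, q4}  [seen]
Reachable DFA states: {q0}, {q0, q1, q2}, {q0, q3}, {q0, q3, q4}, {q0, q1, q2, q3, q4}, {q0, q1, q3, q4}, {q0, q2, q3, q4}, {q0, q1, q2, q3}.
{q0, q1, q2} is among them.

yes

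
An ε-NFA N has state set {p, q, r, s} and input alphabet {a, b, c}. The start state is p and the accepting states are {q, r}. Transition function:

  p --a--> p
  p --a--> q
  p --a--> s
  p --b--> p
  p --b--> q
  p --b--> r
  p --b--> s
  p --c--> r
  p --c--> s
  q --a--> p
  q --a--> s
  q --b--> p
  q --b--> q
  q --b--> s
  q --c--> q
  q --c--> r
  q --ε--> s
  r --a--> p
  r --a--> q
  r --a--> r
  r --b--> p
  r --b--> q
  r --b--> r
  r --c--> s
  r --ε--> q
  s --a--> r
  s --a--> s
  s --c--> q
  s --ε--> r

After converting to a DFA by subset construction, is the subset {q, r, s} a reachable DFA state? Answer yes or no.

Start state of the DFA: {p} (ε-closure of the NFA start).
{p} --a--> {p, q, r, s}  [new]
{p} --b--> {p, q, r, s}  [seen]
{p} --c--> {q, r, s}  [new]
{p, q, r, s} --a--> {p, q, r, s}  [seen]
{p, q, r, s} --b--> {p, q, r, s}  [seen]
{p, q, r, s} --c--> {q, r, s}  [seen]
{q, r, s} --a--> {p, q, r, s}  [seen]
{q, r, s} --b--> {p, q, r, s}  [seen]
{q, r, s} --c--> {q, r, s}  [seen]
Reachable DFA states: {p}, {p, q, r, s}, {q, r, s}.
{q, r, s} is among them.

yes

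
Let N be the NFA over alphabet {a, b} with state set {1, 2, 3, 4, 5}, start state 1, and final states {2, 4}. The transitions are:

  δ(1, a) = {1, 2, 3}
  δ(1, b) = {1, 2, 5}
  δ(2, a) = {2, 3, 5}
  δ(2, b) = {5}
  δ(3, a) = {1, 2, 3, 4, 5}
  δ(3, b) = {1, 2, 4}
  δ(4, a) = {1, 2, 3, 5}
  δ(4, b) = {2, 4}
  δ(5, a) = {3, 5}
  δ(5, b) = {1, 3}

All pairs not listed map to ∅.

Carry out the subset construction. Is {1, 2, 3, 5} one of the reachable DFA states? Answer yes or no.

yes

Start state of the DFA: {1}.
{1} --a--> {1, 2, 3}  [new]
{1} --b--> {1, 2, 5}  [new]
{1, 2, 3} --a--> {1, 2, 3, 4, 5}  [new]
{1, 2, 3} --b--> {1, 2, 4, 5}  [new]
{1, 2, 5} --a--> {1, 2, 3, 5}  [new]
{1, 2, 5} --b--> {1, 2, 3, 5}  [seen]
{1, 2, 3, 4, 5} --a--> {1, 2, 3, 4, 5}  [seen]
{1, 2, 3, 4, 5} --b--> {1, 2, 3, 4, 5}  [seen]
{1, 2, 4, 5} --a--> {1, 2, 3, 5}  [seen]
{1, 2, 4, 5} --b--> {1, 2, 3, 4, 5}  [seen]
{1, 2, 3, 5} --a--> {1, 2, 3, 4, 5}  [seen]
{1, 2, 3, 5} --b--> {1, 2, 3, 4, 5}  [seen]
Reachable DFA states: {1}, {1, 2, 3}, {1, 2, 5}, {1, 2, 3, 4, 5}, {1, 2, 4, 5}, {1, 2, 3, 5}.
{1, 2, 3, 5} is among them.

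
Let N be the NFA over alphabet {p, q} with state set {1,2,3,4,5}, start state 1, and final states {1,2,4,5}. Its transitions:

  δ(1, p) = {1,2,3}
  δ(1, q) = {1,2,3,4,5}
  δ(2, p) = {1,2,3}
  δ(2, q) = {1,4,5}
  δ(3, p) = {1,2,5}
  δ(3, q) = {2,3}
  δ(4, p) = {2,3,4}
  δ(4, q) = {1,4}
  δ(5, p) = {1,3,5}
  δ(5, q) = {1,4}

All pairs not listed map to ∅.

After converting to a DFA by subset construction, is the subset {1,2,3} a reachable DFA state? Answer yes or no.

Start state of the DFA: {1}.
{1} --p--> {1,2,3}  [new]
{1} --q--> {1,2,3,4,5}  [new]
{1,2,3} --p--> {1,2,3,5}  [new]
{1,2,3} --q--> {1,2,3,4,5}  [seen]
{1,2,3,4,5} --p--> {1,2,3,4,5}  [seen]
{1,2,3,4,5} --q--> {1,2,3,4,5}  [seen]
{1,2,3,5} --p--> {1,2,3,5}  [seen]
{1,2,3,5} --q--> {1,2,3,4,5}  [seen]
Reachable DFA states: {1}, {1,2,3}, {1,2,3,4,5}, {1,2,3,5}.
{1,2,3} is among them.

yes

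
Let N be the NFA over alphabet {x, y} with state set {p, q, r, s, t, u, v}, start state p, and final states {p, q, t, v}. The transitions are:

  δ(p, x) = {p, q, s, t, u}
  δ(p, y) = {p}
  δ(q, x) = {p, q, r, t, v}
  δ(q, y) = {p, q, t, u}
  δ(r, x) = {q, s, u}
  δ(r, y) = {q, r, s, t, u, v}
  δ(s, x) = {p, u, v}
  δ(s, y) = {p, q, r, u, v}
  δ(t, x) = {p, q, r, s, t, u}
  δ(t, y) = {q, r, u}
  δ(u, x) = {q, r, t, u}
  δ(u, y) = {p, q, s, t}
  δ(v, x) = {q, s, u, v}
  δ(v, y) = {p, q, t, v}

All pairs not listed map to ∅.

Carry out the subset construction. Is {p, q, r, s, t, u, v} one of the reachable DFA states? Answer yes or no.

yes

Start state of the DFA: {p}.
{p} --x--> {p, q, s, t, u}  [new]
{p} --y--> {p}  [seen]
{p, q, s, t, u} --x--> {p, q, r, s, t, u, v}  [new]
{p, q, s, t, u} --y--> {p, q, r, s, t, u, v}  [seen]
{p, q, r, s, t, u, v} --x--> {p, q, r, s, t, u, v}  [seen]
{p, q, r, s, t, u, v} --y--> {p, q, r, s, t, u, v}  [seen]
Reachable DFA states: {p}, {p, q, s, t, u}, {p, q, r, s, t, u, v}.
{p, q, r, s, t, u, v} is among them.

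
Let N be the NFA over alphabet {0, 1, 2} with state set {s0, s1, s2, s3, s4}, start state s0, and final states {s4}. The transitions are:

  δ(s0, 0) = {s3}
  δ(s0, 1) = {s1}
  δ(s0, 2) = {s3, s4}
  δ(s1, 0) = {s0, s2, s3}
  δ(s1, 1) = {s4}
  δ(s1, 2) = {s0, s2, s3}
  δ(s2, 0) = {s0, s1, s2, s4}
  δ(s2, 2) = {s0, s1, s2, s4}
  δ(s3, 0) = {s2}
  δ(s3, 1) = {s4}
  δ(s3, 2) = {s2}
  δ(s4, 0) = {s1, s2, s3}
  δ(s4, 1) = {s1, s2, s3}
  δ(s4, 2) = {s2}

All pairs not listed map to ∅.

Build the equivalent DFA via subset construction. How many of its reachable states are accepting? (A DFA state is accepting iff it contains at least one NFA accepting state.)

6

Start state of the DFA: {s0}.
{s0} --0--> {s3}  [new]
{s0} --1--> {s1}  [new]
{s0} --2--> {s3, s4}  [new]
{s3} --0--> {s2}  [new]
{s3} --1--> {s4}  [new]
{s3} --2--> {s2}  [seen]
{s1} --0--> {s0, s2, s3}  [new]
{s1} --1--> {s4}  [seen]
{s1} --2--> {s0, s2, s3}  [seen]
{s3, s4} --0--> {s1, s2, s3}  [new]
{s3, s4} --1--> {s1, s2, s3, s4}  [new]
{s3, s4} --2--> {s2}  [seen]
{s2} --0--> {s0, s1, s2, s4}  [new]
{s2} --1--> ∅  [new]
{s2} --2--> {s0, s1, s2, s4}  [seen]
{s4} --0--> {s1, s2, s3}  [seen]
{s4} --1--> {s1, s2, s3}  [seen]
{s4} --2--> {s2}  [seen]
{s0, s2, s3} --0--> {s0, s1, s2, s3, s4}  [new]
{s0, s2, s3} --1--> {s1, s4}  [new]
{s0, s2, s3} --2--> {s0, s1, s2, s3, s4}  [seen]
{s1, s2, s3} --0--> {s0, s1, s2, s3, s4}  [seen]
{s1, s2, s3} --1--> {s4}  [seen]
{s1, s2, s3} --2--> {s0, s1, s2, s3, s4}  [seen]
{s1, s2, s3, s4} --0--> {s0, s1, s2, s3, s4}  [seen]
{s1, s2, s3, s4} --1--> {s1, s2, s3, s4}  [seen]
{s1, s2, s3, s4} --2--> {s0, s1, s2, s3, s4}  [seen]
{s0, s1, s2, s4} --0--> {s0, s1, s2, s3, s4}  [seen]
{s0, s1, s2, s4} --1--> {s1, s2, s3, s4}  [seen]
{s0, s1, s2, s4} --2--> {s0, s1, s2, s3, s4}  [seen]
∅ --0--> ∅  [seen]
∅ --1--> ∅  [seen]
∅ --2--> ∅  [seen]
{s0, s1, s2, s3, s4} --0--> {s0, s1, s2, s3, s4}  [seen]
{s0, s1, s2, s3, s4} --1--> {s1, s2, s3, s4}  [seen]
{s0, s1, s2, s3, s4} --2--> {s0, s1, s2, s3, s4}  [seen]
{s1, s4} --0--> {s0, s1, s2, s3}  [new]
{s1, s4} --1--> {s1, s2, s3, s4}  [seen]
{s1, s4} --2--> {s0, s2, s3}  [seen]
{s0, s1, s2, s3} --0--> {s0, s1, s2, s3, s4}  [seen]
{s0, s1, s2, s3} --1--> {s1, s4}  [seen]
{s0, s1, s2, s3} --2--> {s0, s1, s2, s3, s4}  [seen]
Reachable DFA states: {s0}, {s3}, {s1}, {s3, s4}, {s2}, {s4}, {s0, s2, s3}, {s1, s2, s3}, {s1, s2, s3, s4}, {s0, s1, s2, s4}, ∅, {s0, s1, s2, s3, s4}, {s1, s4}, {s0, s1, s2, s3}.
Accepting DFA states (contain an NFA accepting state): {s3, s4}, {s4}, {s1, s2, s3, s4}, {s0, s1, s2, s4}, {s0, s1, s2, s3, s4}, {s1, s4}.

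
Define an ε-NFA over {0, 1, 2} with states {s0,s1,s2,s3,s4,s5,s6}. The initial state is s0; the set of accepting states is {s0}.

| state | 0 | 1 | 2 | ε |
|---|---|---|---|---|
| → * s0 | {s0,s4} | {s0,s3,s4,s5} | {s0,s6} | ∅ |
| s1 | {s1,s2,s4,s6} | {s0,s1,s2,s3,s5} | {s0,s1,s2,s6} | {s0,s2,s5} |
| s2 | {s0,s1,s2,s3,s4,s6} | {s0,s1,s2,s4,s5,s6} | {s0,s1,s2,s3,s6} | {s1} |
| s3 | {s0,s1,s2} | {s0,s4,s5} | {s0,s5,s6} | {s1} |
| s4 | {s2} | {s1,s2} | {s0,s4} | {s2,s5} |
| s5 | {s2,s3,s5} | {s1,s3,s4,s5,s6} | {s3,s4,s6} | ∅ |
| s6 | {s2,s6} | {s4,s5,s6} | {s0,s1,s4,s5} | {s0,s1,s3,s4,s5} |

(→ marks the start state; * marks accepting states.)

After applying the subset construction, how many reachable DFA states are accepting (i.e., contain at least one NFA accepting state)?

4

Start state of the DFA: {s0} (ε-closure of the NFA start).
{s0} --0--> {s0,s1,s2,s4,s5}  [new]
{s0} --1--> {s0,s1,s2,s3,s4,s5}  [new]
{s0} --2--> {s0,s1,s2,s3,s4,s5,s6}  [new]
{s0,s1,s2,s4,s5} --0--> {s0,s1,s2,s3,s4,s5,s6}  [seen]
{s0,s1,s2,s4,s5} --1--> {s0,s1,s2,s3,s4,s5,s6}  [seen]
{s0,s1,s2,s4,s5} --2--> {s0,s1,s2,s3,s4,s5,s6}  [seen]
{s0,s1,s2,s3,s4,s5} --0--> {s0,s1,s2,s3,s4,s5,s6}  [seen]
{s0,s1,s2,s3,s4,s5} --1--> {s0,s1,s2,s3,s4,s5,s6}  [seen]
{s0,s1,s2,s3,s4,s5} --2--> {s0,s1,s2,s3,s4,s5,s6}  [seen]
{s0,s1,s2,s3,s4,s5,s6} --0--> {s0,s1,s2,s3,s4,s5,s6}  [seen]
{s0,s1,s2,s3,s4,s5,s6} --1--> {s0,s1,s2,s3,s4,s5,s6}  [seen]
{s0,s1,s2,s3,s4,s5,s6} --2--> {s0,s1,s2,s3,s4,s5,s6}  [seen]
Reachable DFA states: {s0}, {s0,s1,s2,s4,s5}, {s0,s1,s2,s3,s4,s5}, {s0,s1,s2,s3,s4,s5,s6}.
Accepting DFA states (contain an NFA accepting state): {s0}, {s0,s1,s2,s4,s5}, {s0,s1,s2,s3,s4,s5}, {s0,s1,s2,s3,s4,s5,s6}.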